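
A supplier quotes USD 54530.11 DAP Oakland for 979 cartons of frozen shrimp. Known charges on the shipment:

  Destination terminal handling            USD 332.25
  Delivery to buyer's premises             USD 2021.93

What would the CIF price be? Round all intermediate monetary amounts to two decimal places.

CIF price: USD 52175.93

From DAP to CIF, the seller no longer bears: destination terminal, delivery.
CIF price = 54530.11 − 332.25 − 2021.93 = 52175.93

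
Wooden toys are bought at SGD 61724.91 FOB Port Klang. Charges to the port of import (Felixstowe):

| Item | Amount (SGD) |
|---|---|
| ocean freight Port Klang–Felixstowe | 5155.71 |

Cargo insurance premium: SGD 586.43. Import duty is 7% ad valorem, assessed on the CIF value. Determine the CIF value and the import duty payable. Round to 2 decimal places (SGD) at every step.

CIF = FOB price + freight + insurance
CIF = 61724.91 + 5155.71 + 586.43 = 67467.05
Import duty = 67467.05 × 7% = 4722.69

CIF value: SGD 67467.05; import duty: SGD 4722.69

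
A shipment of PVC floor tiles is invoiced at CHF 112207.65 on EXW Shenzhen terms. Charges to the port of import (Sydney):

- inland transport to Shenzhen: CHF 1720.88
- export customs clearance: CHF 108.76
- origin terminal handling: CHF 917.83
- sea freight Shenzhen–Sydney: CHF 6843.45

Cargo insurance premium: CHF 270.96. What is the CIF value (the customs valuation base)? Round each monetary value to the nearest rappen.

CIF value: CHF 122069.53

CIF = EXW price + pre-shipment costs + freight + insurance
CIF = 112207.65 + 1720.88 + 108.76 + 917.83 + 6843.45 + 270.96 = 122069.53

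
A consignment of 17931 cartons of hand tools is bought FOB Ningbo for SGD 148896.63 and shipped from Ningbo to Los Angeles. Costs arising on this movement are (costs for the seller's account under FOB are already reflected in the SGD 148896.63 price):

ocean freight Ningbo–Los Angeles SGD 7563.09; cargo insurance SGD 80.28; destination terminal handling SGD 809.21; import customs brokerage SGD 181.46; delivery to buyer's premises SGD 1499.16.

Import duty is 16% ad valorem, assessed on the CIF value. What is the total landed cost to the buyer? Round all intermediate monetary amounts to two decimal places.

FOB: the seller bears costs until goods are on board at the origin port; the buyer bears freight, insurance and all costs thereafter.
CIF value = FOB price + freight + insurance = 148896.63 + 7563.09 + 80.28 = 156540.00
Import duty = 156540.00 × 16% = 25046.40
Buyer bears: freight 7563.09 + insurance 80.28 + destination terminal 809.21 + brokerage 181.46 + delivery 1499.16 + duty 25046.40 = 35179.60
Landed cost = invoice 148896.63 + 35179.60 = 184076.23

Total landed cost: SGD 184076.23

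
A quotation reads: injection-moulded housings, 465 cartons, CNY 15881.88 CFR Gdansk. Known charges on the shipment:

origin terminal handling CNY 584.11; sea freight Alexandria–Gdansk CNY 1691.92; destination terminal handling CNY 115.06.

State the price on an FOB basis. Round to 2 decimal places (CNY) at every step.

FOB price: CNY 14189.96

Not relevant to the conversion: origin terminal — on the seller under both CFR and FOB; already in the CFR price and stays in the FOB price. destination terminal — on the buyer under both terms; not part of either seller's price.
From CFR to FOB, the seller no longer bears: freight.
FOB price = 15881.88 − 1691.92 = 14189.96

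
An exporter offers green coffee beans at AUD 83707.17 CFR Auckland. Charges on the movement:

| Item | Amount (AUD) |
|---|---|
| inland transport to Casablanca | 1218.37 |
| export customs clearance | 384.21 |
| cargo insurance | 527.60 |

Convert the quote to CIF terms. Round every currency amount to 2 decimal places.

Not relevant to the conversion: export clearance, inland to port — on the seller under both CFR and CIF; already in the CFR price and stays in the CIF price.
From CFR to CIF, the seller additionally bears: insurance.
CIF price = 83707.17 + 527.60 = 84234.77

CIF price: AUD 84234.77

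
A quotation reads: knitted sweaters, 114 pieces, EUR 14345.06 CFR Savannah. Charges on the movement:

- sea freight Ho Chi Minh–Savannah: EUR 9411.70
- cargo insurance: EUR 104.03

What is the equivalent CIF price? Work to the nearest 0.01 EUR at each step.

Not relevant to the conversion: freight — on the seller under both CFR and CIF; already in the CFR price and stays in the CIF price.
From CFR to CIF, the seller additionally bears: insurance.
CIF price = 14345.06 + 104.03 = 14449.09

CIF price: EUR 14449.09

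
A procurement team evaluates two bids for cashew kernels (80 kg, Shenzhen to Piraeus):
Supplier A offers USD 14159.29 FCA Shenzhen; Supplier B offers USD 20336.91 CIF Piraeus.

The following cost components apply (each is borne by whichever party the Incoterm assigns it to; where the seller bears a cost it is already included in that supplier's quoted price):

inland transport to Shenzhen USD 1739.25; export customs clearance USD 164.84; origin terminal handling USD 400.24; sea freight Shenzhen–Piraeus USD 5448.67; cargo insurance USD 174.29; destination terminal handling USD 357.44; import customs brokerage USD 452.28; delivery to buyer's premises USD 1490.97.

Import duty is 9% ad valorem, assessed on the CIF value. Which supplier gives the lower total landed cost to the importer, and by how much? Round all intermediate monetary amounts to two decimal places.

Supplier A is cheaper by USD 168.32

Supplier A (FCA):
CIF value = FCA price + origin terminal + freight + insurance = 14159.29 + 400.24 + 5448.67 + 174.29 = 20182.49
Import duty = 20182.49 × 9% = 1816.42
Buyer bears (A): 400.24 + 5448.67 + 174.29 + 357.44 + 452.28 + 1490.97 = 8323.89
Landed cost (A) = invoice 14159.29 + 8323.89 + duty 1816.42 = 24299.60
Supplier B (CIF):
The CIF price already equals the CIF value: 20336.91
Import duty = 20336.91 × 9% = 1830.32
Buyer bears (B): 357.44 + 452.28 + 1490.97 = 2300.69
Landed cost (B) = invoice 20336.91 + 2300.69 + duty 1830.32 = 24467.92
Difference = |24299.60 − 24467.92| = 168.32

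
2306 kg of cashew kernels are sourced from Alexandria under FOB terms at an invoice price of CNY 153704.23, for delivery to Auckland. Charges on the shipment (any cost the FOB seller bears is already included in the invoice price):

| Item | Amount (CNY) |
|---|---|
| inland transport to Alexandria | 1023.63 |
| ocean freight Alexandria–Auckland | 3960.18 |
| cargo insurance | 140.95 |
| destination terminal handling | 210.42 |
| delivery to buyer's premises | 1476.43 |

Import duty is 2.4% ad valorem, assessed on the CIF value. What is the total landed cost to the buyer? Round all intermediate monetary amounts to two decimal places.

Total landed cost: CNY 163279.54

FOB: the seller bears costs until goods are on board at the origin port; the buyer bears freight, insurance and all costs thereafter.
Already in the invoice (seller's account under FOB): inland to port — exclude.
CIF value = FOB price + freight + insurance = 153704.23 + 3960.18 + 140.95 = 157805.36
Import duty = 157805.36 × 2.4% = 3787.33
Buyer bears: freight 3960.18 + insurance 140.95 + destination terminal 210.42 + delivery 1476.43 + duty 3787.33 = 9575.31
Landed cost = invoice 153704.23 + 9575.31 = 163279.54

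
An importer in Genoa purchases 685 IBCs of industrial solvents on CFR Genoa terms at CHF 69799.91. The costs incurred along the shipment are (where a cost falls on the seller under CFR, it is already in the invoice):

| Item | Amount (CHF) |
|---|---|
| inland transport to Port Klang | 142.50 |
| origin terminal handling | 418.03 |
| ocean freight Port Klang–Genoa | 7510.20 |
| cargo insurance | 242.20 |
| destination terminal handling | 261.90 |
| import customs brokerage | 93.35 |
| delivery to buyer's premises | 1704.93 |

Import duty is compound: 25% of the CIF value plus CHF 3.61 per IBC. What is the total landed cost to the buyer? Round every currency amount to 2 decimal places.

CFR: the seller pays costs through ocean freight to the destination port, but not insurance.
Already in the invoice (seller's account under CFR): inland to port, origin terminal, freight — exclude.
CIF value = CFR price + insurance = 69799.91 + 242.20 = 70042.11
Ad valorem component: 70042.11 × 25% = 17510.53
Specific component: 685 × 3.61 = 2472.85
Import duty = 17510.53 + 2472.85 = 19983.38
Buyer bears: insurance 242.20 + destination terminal 261.90 + brokerage 93.35 + delivery 1704.93 + duty 19983.38 = 22285.76
Landed cost = invoice 69799.91 + 22285.76 = 92085.67

Total landed cost: CHF 92085.67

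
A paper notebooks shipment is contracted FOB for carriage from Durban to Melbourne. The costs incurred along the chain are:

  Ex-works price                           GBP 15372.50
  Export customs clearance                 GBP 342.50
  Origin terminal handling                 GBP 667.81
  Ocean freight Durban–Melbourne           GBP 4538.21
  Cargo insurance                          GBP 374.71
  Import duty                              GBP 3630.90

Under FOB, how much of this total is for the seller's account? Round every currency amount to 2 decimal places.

Seller's account: GBP 16382.81

FOB: the seller bears costs until goods are on board at the origin port; the buyer bears freight, insurance and all costs thereafter.
Seller's account: goods 15372.50 + export clearance 342.50 + origin terminal 667.81 = 16382.81
Buyer's account: freight 4538.21 + insurance 374.71 + duty 3630.90 = 8543.82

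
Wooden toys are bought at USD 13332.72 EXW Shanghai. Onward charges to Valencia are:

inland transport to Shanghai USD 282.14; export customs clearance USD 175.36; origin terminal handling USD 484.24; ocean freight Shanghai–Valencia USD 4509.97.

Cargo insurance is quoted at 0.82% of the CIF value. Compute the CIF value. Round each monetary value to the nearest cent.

CIF value: USD 18939.74

Let C be the CIF value. C = EXW price + pre-shipment costs + freight + 0.82% × C
C − 0.82% × C = 13332.72 + 282.14 + 175.36 + 484.24 + 4509.97
0.9918 × C = 18784.43
C = 18784.43 / 0.9918 = 18939.74
Insurance premium = 0.82% × 18939.74 = 155.31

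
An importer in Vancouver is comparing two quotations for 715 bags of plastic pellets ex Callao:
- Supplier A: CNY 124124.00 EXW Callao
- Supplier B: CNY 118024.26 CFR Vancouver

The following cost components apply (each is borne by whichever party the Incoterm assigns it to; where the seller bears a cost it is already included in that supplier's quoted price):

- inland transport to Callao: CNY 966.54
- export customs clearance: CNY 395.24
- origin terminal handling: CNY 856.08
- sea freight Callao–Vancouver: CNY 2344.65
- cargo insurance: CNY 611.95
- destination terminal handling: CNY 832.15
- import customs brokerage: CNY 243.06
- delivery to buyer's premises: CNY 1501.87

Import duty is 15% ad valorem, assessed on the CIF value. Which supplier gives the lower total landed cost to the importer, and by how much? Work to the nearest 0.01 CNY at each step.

Supplier B is cheaper by CNY 12261.59

Supplier A (EXW):
CIF value = EXW price + inland to port + export clearance + origin terminal + freight + insurance = 124124.00 + 966.54 + 395.24 + 856.08 + 2344.65 + 611.95 = 129298.46
Import duty = 129298.46 × 15% = 19394.77
Buyer bears (A): 966.54 + 395.24 + 856.08 + 2344.65 + 611.95 + 832.15 + 243.06 + 1501.87 = 7751.54
Landed cost (A) = invoice 124124.00 + 7751.54 + duty 19394.77 = 151270.31
Supplier B (CFR):
CIF value = CFR price + insurance = 118024.26 + 611.95 = 118636.21
Import duty = 118636.21 × 15% = 17795.43
Buyer bears (B): 611.95 + 832.15 + 243.06 + 1501.87 = 3189.03
Landed cost (B) = invoice 118024.26 + 3189.03 + duty 17795.43 = 139008.72
Difference = |151270.31 − 139008.72| = 12261.59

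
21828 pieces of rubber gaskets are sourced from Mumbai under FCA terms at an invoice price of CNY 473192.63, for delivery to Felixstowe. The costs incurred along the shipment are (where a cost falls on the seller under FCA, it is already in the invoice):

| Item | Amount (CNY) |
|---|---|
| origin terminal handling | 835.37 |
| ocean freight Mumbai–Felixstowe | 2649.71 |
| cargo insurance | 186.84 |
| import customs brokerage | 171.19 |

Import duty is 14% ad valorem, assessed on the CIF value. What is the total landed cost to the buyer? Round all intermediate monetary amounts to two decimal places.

Total landed cost: CNY 543796.78

FCA: the seller delivers export-cleared goods to the carrier; the buyer bears costs from that point.
CIF value = FCA price + origin terminal + freight + insurance = 473192.63 + 835.37 + 2649.71 + 186.84 = 476864.55
Import duty = 476864.55 × 14% = 66761.04
Buyer bears: origin terminal 835.37 + freight 2649.71 + insurance 186.84 + brokerage 171.19 + duty 66761.04 = 70604.15
Landed cost = invoice 473192.63 + 70604.15 = 543796.78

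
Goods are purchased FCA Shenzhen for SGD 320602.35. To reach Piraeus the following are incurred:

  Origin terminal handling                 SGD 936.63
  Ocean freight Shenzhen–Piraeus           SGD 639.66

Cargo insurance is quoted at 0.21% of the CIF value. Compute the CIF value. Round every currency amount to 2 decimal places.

CIF value: SGD 322856.64

Let C be the CIF value. C = FCA price + pre-shipment costs + freight + 0.21% × C
C − 0.21% × C = 320602.35 + 936.63 + 639.66
0.9979 × C = 322178.64
C = 322178.64 / 0.9979 = 322856.64
Insurance premium = 0.21% × 322856.64 = 678.00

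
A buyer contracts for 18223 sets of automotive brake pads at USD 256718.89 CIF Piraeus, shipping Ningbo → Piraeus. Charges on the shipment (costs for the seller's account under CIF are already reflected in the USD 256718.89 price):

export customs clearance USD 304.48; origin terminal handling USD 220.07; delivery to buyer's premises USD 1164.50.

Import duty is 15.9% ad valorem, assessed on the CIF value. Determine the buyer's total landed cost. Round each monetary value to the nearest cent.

CIF: the seller pays costs through ocean freight and marine insurance to the destination port.
Already in the invoice (seller's account under CIF): export clearance, origin terminal — exclude.
The CIF price already equals the CIF value: 256718.89
Import duty = 256718.89 × 15.9% = 40818.30
Buyer bears: delivery 1164.50 + duty 40818.30 = 41982.80
Landed cost = invoice 256718.89 + 41982.80 = 298701.69

Total landed cost: USD 298701.69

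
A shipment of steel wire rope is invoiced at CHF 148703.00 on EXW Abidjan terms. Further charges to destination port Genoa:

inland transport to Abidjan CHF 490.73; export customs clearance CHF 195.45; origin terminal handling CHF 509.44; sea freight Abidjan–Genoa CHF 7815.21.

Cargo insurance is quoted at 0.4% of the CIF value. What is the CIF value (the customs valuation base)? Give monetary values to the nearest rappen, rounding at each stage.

CIF value: CHF 158347.22

Let C be the CIF value. C = EXW price + pre-shipment costs + freight + 0.4% × C
C − 0.4% × C = 148703.00 + 490.73 + 195.45 + 509.44 + 7815.21
0.996 × C = 157713.83
C = 157713.83 / 0.996 = 158347.22
Insurance premium = 0.4% × 158347.22 = 633.39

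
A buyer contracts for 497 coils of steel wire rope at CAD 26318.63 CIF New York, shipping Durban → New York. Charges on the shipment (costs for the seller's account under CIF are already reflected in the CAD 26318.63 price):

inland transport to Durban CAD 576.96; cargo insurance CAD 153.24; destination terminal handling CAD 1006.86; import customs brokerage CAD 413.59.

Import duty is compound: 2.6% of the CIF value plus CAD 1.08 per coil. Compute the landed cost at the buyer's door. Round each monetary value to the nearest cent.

Total landed cost: CAD 28960.12

CIF: the seller pays costs through ocean freight and marine insurance to the destination port.
Already in the invoice (seller's account under CIF): inland to port, insurance — exclude.
The CIF price already equals the CIF value: 26318.63
Ad valorem component: 26318.63 × 2.6% = 684.28
Specific component: 497 × 1.08 = 536.76
Import duty = 684.28 + 536.76 = 1221.04
Buyer bears: destination terminal 1006.86 + brokerage 413.59 + duty 1221.04 = 2641.49
Landed cost = invoice 26318.63 + 2641.49 = 28960.12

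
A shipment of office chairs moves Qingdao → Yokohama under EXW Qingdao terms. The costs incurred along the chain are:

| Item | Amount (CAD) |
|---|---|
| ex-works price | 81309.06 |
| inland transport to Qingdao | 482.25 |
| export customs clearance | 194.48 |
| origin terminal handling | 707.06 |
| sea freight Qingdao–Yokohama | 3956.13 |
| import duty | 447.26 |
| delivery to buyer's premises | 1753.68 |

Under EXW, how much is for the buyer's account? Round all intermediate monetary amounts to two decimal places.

Buyer's account: CAD 7540.86

EXW: the seller makes goods available at their premises; the buyer bears all onward costs.
Seller's account: goods 81309.06 = 81309.06
Buyer's account: inland to port 482.25 + export clearance 194.48 + origin terminal 707.06 + freight 3956.13 + duty 447.26 + delivery 1753.68 = 7540.86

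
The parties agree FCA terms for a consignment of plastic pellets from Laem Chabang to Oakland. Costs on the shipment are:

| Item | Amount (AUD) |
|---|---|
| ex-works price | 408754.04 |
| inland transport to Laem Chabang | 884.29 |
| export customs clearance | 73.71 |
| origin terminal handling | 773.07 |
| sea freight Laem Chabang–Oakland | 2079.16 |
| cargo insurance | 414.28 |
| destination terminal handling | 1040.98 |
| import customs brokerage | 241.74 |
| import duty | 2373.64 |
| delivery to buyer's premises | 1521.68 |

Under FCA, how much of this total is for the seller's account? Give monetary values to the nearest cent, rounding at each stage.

FCA: the seller delivers export-cleared goods to the carrier; the buyer bears costs from that point.
Seller's account: goods 408754.04 + inland to port 884.29 + export clearance 73.71 = 409712.04
Buyer's account: origin terminal 773.07 + freight 2079.16 + insurance 414.28 + destination terminal 1040.98 + brokerage 241.74 + duty 2373.64 + delivery 1521.68 = 8444.55

Seller's account: AUD 409712.04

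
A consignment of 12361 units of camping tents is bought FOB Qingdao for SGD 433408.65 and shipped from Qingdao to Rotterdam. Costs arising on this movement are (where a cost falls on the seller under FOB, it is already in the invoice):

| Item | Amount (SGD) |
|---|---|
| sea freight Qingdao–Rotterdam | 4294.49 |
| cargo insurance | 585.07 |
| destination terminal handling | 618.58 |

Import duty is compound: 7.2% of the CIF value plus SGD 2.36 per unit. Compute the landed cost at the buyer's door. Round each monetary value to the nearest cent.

FOB: the seller bears costs until goods are on board at the origin port; the buyer bears freight, insurance and all costs thereafter.
CIF value = FOB price + freight + insurance = 433408.65 + 4294.49 + 585.07 = 438288.21
Ad valorem component: 438288.21 × 7.2% = 31556.75
Specific component: 12361 × 2.36 = 29171.96
Import duty = 31556.75 + 29171.96 = 60728.71
Buyer bears: freight 4294.49 + insurance 585.07 + destination terminal 618.58 + duty 60728.71 = 66226.85
Landed cost = invoice 433408.65 + 66226.85 = 499635.50

Total landed cost: SGD 499635.50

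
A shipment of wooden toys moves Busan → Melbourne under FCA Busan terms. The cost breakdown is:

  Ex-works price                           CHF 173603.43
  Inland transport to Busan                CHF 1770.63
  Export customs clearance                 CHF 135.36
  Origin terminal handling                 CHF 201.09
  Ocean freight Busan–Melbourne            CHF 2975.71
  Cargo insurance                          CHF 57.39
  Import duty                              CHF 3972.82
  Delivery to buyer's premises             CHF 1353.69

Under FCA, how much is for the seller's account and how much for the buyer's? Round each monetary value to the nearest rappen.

FCA: the seller delivers export-cleared goods to the carrier; the buyer bears costs from that point.
Seller's account: goods 173603.43 + inland to port 1770.63 + export clearance 135.36 = 175509.42
Buyer's account: origin terminal 201.09 + freight 2975.71 + insurance 57.39 + duty 3972.82 + delivery 1353.69 = 8560.70

Seller: CHF 175509.42; buyer: CHF 8560.70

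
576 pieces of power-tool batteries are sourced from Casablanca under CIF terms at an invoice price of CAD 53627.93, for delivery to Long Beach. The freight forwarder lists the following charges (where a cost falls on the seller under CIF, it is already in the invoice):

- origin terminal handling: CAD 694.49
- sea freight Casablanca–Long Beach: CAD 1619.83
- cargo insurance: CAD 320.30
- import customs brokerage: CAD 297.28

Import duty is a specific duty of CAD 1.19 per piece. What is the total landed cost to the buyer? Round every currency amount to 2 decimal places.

Total landed cost: CAD 54610.65

CIF: the seller pays costs through ocean freight and marine insurance to the destination port.
Already in the invoice (seller's account under CIF): origin terminal, freight, insurance — exclude.
The CIF price already equals the CIF value: 53627.93
Import duty = 576 × 1.19 = 685.44
Buyer bears: brokerage 297.28 + duty 685.44 = 982.72
Landed cost = invoice 53627.93 + 982.72 = 54610.65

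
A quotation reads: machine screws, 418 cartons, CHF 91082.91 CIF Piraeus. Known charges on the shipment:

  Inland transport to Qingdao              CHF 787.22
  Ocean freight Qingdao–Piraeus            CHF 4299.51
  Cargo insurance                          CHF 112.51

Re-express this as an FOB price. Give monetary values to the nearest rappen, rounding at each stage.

Not relevant to the conversion: inland to port — on the seller under both CIF and FOB; already in the CIF price and stays in the FOB price.
From CIF to FOB, the seller no longer bears: freight, insurance.
FOB price = 91082.91 − 4299.51 − 112.51 = 86670.89

FOB price: CHF 86670.89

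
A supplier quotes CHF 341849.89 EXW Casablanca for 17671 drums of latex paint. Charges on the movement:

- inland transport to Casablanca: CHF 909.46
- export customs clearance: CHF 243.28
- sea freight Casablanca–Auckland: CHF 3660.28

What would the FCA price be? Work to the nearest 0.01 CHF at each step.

FCA price: CHF 343002.63

Not relevant to the conversion: freight — on the buyer under both terms; not part of either seller's price.
From EXW to FCA, the seller additionally bears: inland to port, export clearance.
FCA price = 341849.89 + 909.46 + 243.28 = 343002.63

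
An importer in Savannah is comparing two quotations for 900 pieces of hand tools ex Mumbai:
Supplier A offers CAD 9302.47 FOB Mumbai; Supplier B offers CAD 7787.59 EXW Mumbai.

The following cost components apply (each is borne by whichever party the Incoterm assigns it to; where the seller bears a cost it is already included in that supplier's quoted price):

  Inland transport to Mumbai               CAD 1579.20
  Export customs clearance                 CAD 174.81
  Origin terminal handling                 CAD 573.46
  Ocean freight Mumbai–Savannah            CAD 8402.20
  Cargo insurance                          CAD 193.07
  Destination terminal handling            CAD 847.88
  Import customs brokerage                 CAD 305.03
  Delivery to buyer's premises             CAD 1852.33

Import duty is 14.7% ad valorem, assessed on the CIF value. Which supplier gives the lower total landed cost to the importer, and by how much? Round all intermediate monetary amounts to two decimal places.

Supplier A (FOB):
CIF value = FOB price + freight + insurance = 9302.47 + 8402.20 + 193.07 = 17897.74
Import duty = 17897.74 × 14.7% = 2630.97
Buyer bears (A): 8402.20 + 193.07 + 847.88 + 305.03 + 1852.33 = 11600.51
Landed cost (A) = invoice 9302.47 + 11600.51 + duty 2630.97 = 23533.95
Supplier B (EXW):
CIF value = EXW price + inland to port + export clearance + origin terminal + freight + insurance = 7787.59 + 1579.20 + 174.81 + 573.46 + 8402.20 + 193.07 = 18710.33
Import duty = 18710.33 × 14.7% = 2750.42
Buyer bears (B): 1579.20 + 174.81 + 573.46 + 8402.20 + 193.07 + 847.88 + 305.03 + 1852.33 = 13927.98
Landed cost (B) = invoice 7787.59 + 13927.98 + duty 2750.42 = 24465.99
Difference = |23533.95 − 24465.99| = 932.04

Supplier A is cheaper by CAD 932.04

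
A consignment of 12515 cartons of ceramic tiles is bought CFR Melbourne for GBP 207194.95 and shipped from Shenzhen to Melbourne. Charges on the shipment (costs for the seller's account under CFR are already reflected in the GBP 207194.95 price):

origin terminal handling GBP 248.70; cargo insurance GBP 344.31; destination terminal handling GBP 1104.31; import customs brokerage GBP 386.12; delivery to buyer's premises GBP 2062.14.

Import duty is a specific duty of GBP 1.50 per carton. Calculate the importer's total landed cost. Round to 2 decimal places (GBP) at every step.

Total landed cost: GBP 229864.33

CFR: the seller pays costs through ocean freight to the destination port, but not insurance.
Already in the invoice (seller's account under CFR): origin terminal — exclude.
CIF value = CFR price + insurance = 207194.95 + 344.31 = 207539.26
Import duty = 12515 × 1.50 = 18772.50
Buyer bears: insurance 344.31 + destination terminal 1104.31 + brokerage 386.12 + delivery 2062.14 + duty 18772.50 = 22669.38
Landed cost = invoice 207194.95 + 22669.38 = 229864.33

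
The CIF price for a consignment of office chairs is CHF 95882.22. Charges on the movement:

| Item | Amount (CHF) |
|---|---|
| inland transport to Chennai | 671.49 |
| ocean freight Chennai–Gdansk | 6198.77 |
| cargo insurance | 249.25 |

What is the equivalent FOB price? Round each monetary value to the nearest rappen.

FOB price: CHF 89434.20

Not relevant to the conversion: inland to port — on the seller under both CIF and FOB; already in the CIF price and stays in the FOB price.
From CIF to FOB, the seller no longer bears: freight, insurance.
FOB price = 95882.22 − 6198.77 − 249.25 = 89434.20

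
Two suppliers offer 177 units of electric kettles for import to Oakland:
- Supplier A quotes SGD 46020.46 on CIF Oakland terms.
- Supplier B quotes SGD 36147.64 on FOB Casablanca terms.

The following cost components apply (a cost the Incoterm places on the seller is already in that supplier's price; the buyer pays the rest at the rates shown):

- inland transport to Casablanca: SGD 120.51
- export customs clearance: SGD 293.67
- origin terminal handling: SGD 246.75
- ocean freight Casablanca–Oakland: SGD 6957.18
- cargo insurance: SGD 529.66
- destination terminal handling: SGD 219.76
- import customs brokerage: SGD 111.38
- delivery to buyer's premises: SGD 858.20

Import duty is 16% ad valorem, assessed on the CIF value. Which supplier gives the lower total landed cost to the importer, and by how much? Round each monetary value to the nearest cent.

Supplier B is cheaper by SGD 2767.73

Supplier A (CIF):
The CIF price already equals the CIF value: 46020.46
Import duty = 46020.46 × 16% = 7363.27
Buyer bears (A): 219.76 + 111.38 + 858.20 = 1189.34
Landed cost (A) = invoice 46020.46 + 1189.34 + duty 7363.27 = 54573.07
Supplier B (FOB):
CIF value = FOB price + freight + insurance = 36147.64 + 6957.18 + 529.66 = 43634.48
Import duty = 43634.48 × 16% = 6981.52
Buyer bears (B): 6957.18 + 529.66 + 219.76 + 111.38 + 858.20 = 8676.18
Landed cost (B) = invoice 36147.64 + 8676.18 + duty 6981.52 = 51805.34
Difference = |54573.07 − 51805.34| = 2767.73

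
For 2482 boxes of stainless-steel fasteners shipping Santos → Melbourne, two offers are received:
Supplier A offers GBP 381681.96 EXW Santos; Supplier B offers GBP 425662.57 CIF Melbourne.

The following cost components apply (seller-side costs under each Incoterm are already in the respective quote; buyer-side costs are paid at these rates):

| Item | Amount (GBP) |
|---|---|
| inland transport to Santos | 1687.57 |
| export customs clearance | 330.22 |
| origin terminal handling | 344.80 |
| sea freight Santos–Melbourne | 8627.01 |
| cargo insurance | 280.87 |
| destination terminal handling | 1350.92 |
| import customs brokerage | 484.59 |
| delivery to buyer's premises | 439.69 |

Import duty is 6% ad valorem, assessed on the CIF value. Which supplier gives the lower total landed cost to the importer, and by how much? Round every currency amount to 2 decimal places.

Supplier A is cheaper by GBP 34672.74

Supplier A (EXW):
CIF value = EXW price + inland to port + export clearance + origin terminal + freight + insurance = 381681.96 + 1687.57 + 330.22 + 344.80 + 8627.01 + 280.87 = 392952.43
Import duty = 392952.43 × 6% = 23577.15
Buyer bears (A): 1687.57 + 330.22 + 344.80 + 8627.01 + 280.87 + 1350.92 + 484.59 + 439.69 = 13545.67
Landed cost (A) = invoice 381681.96 + 13545.67 + duty 23577.15 = 418804.78
Supplier B (CIF):
The CIF price already equals the CIF value: 425662.57
Import duty = 425662.57 × 6% = 25539.75
Buyer bears (B): 1350.92 + 484.59 + 439.69 = 2275.20
Landed cost (B) = invoice 425662.57 + 2275.20 + duty 25539.75 = 453477.52
Difference = |418804.78 − 453477.52| = 34672.74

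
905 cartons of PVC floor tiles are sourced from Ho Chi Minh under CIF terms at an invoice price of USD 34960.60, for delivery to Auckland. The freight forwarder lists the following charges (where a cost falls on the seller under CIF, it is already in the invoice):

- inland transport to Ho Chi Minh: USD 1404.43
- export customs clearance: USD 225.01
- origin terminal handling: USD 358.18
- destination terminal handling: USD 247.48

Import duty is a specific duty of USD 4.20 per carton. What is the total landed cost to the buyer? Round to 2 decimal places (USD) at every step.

CIF: the seller pays costs through ocean freight and marine insurance to the destination port.
Already in the invoice (seller's account under CIF): inland to port, export clearance, origin terminal — exclude.
The CIF price already equals the CIF value: 34960.60
Import duty = 905 × 4.20 = 3801.00
Buyer bears: destination terminal 247.48 + duty 3801.00 = 4048.48
Landed cost = invoice 34960.60 + 4048.48 = 39009.08

Total landed cost: USD 39009.08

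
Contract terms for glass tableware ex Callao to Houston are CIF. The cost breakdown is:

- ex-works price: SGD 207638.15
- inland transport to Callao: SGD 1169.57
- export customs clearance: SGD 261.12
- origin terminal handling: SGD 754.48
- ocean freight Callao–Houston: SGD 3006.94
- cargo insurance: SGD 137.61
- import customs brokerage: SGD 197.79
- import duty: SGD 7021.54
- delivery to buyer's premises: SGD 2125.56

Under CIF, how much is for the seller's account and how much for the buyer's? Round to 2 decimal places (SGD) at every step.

Seller: SGD 212967.87; buyer: SGD 9344.89

CIF: the seller pays costs through ocean freight and marine insurance to the destination port.
Seller's account: goods 207638.15 + inland to port 1169.57 + export clearance 261.12 + origin terminal 754.48 + freight 3006.94 + insurance 137.61 = 212967.87
Buyer's account: brokerage 197.79 + duty 7021.54 + delivery 2125.56 = 9344.89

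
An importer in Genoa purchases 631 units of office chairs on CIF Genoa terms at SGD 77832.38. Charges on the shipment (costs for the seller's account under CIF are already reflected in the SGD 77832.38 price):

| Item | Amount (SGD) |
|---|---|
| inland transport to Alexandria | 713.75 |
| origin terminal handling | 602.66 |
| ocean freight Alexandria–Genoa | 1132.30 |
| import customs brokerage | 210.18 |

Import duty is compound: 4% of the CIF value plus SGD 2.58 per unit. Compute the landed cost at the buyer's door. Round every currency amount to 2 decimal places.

CIF: the seller pays costs through ocean freight and marine insurance to the destination port.
Already in the invoice (seller's account under CIF): inland to port, origin terminal, freight — exclude.
The CIF price already equals the CIF value: 77832.38
Ad valorem component: 77832.38 × 4% = 3113.30
Specific component: 631 × 2.58 = 1627.98
Import duty = 3113.30 + 1627.98 = 4741.28
Buyer bears: brokerage 210.18 + duty 4741.28 = 4951.46
Landed cost = invoice 77832.38 + 4951.46 = 82783.84

Total landed cost: SGD 82783.84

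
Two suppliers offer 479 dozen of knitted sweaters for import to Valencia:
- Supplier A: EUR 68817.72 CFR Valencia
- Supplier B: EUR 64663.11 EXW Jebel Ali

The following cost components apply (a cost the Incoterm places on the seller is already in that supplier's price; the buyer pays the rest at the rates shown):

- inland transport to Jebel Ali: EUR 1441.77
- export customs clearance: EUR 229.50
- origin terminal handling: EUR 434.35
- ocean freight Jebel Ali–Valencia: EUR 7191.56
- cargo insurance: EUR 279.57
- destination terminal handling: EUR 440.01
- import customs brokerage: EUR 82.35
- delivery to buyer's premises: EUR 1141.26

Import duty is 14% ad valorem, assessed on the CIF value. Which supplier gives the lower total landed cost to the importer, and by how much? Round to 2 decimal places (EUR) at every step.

Supplier A is cheaper by EUR 5862.53

Supplier A (CFR):
CIF value = CFR price + insurance = 68817.72 + 279.57 = 69097.29
Import duty = 69097.29 × 14% = 9673.62
Buyer bears (A): 279.57 + 440.01 + 82.35 + 1141.26 = 1943.19
Landed cost (A) = invoice 68817.72 + 1943.19 + duty 9673.62 = 80434.53
Supplier B (EXW):
CIF value = EXW price + inland to port + export clearance + origin terminal + freight + insurance = 64663.11 + 1441.77 + 229.50 + 434.35 + 7191.56 + 279.57 = 74239.86
Import duty = 74239.86 × 14% = 10393.58
Buyer bears (B): 1441.77 + 229.50 + 434.35 + 7191.56 + 279.57 + 440.01 + 82.35 + 1141.26 = 11240.37
Landed cost (B) = invoice 64663.11 + 11240.37 + duty 10393.58 = 86297.06
Difference = |80434.53 − 86297.06| = 5862.53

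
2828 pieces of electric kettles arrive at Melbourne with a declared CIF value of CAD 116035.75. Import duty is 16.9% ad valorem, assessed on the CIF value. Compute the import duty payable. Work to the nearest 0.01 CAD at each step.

Import duty: CAD 19610.04

Import duty = 116035.75 × 16.9% = 19610.04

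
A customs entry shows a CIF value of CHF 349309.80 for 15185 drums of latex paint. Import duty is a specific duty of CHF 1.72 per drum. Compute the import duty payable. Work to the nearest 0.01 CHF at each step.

Import duty: CHF 26118.20

Import duty = 15185 × 1.72 = 26118.20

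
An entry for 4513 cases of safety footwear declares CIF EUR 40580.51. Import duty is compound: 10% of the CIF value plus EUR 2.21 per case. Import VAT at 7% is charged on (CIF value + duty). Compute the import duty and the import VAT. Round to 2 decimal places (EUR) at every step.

Ad valorem component: 40580.51 × 10% = 4058.05
Specific component: 4513 × 2.21 = 9973.73
Import duty = 4058.05 + 9973.73 = 14031.78
VAT base = CIF + duty = 40580.51 + 14031.78 = 54612.29
Import VAT = 54612.29 × 7% = 3822.86

Import duty: EUR 14031.78; import VAT: EUR 3822.86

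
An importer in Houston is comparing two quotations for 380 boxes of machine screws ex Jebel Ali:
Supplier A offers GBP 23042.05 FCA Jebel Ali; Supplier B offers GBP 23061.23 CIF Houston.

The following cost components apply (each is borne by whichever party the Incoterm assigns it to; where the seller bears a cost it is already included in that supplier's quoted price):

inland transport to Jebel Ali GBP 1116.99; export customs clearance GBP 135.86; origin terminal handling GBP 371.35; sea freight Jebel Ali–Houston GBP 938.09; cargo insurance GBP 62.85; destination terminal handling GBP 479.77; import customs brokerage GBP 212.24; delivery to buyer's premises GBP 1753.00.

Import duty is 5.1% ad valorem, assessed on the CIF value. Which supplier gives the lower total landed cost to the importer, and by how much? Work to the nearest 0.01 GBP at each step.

Supplier B is cheaper by GBP 1422.12

Supplier A (FCA):
CIF value = FCA price + origin terminal + freight + insurance = 23042.05 + 371.35 + 938.09 + 62.85 = 24414.34
Import duty = 24414.34 × 5.1% = 1245.13
Buyer bears (A): 371.35 + 938.09 + 62.85 + 479.77 + 212.24 + 1753.00 = 3817.30
Landed cost (A) = invoice 23042.05 + 3817.30 + duty 1245.13 = 28104.48
Supplier B (CIF):
The CIF price already equals the CIF value: 23061.23
Import duty = 23061.23 × 5.1% = 1176.12
Buyer bears (B): 479.77 + 212.24 + 1753.00 = 2445.01
Landed cost (B) = invoice 23061.23 + 2445.01 + duty 1176.12 = 26682.36
Difference = |28104.48 − 26682.36| = 1422.12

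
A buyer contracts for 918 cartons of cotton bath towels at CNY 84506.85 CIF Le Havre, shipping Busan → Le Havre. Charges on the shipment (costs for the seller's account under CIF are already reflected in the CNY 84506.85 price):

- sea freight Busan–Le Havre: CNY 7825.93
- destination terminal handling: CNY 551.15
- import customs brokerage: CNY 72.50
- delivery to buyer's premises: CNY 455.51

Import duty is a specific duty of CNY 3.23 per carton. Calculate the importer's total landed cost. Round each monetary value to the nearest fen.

CIF: the seller pays costs through ocean freight and marine insurance to the destination port.
Already in the invoice (seller's account under CIF): freight — exclude.
The CIF price already equals the CIF value: 84506.85
Import duty = 918 × 3.23 = 2965.14
Buyer bears: destination terminal 551.15 + brokerage 72.50 + delivery 455.51 + duty 2965.14 = 4044.30
Landed cost = invoice 84506.85 + 4044.30 = 88551.15

Total landed cost: CNY 88551.15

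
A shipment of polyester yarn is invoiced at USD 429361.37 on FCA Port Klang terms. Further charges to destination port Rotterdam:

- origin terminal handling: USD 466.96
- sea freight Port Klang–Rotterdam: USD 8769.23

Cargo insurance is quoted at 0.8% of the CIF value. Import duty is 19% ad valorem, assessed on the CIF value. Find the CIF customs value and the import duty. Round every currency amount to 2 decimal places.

Let C be the CIF value. C = FCA price + pre-shipment costs + freight + 0.8% × C
C − 0.8% × C = 429361.37 + 466.96 + 8769.23
0.992 × C = 438597.56
C = 438597.56 / 0.992 = 442134.64
Insurance premium = 0.8% × 442134.64 = 3537.08
Import duty = 442134.64 × 19% = 84005.58

CIF value: USD 442134.64; import duty: USD 84005.58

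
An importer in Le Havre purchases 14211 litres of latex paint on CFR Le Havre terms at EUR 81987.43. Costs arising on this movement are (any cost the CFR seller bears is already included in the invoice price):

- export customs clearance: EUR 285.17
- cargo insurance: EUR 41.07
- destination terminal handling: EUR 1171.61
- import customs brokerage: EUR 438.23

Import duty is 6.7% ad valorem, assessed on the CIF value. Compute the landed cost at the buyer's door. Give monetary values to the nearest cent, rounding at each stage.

CFR: the seller pays costs through ocean freight to the destination port, but not insurance.
Already in the invoice (seller's account under CFR): export clearance — exclude.
CIF value = CFR price + insurance = 81987.43 + 41.07 = 82028.50
Import duty = 82028.50 × 6.7% = 5495.91
Buyer bears: insurance 41.07 + destination terminal 1171.61 + brokerage 438.23 + duty 5495.91 = 7146.82
Landed cost = invoice 81987.43 + 7146.82 = 89134.25

Total landed cost: EUR 89134.25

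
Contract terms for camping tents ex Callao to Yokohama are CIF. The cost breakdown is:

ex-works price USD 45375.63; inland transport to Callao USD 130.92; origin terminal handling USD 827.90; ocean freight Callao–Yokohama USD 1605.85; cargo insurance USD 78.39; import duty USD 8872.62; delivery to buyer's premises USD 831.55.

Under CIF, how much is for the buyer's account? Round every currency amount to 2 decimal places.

Buyer's account: USD 9704.17

CIF: the seller pays costs through ocean freight and marine insurance to the destination port.
Seller's account: goods 45375.63 + inland to port 130.92 + origin terminal 827.90 + freight 1605.85 + insurance 78.39 = 48018.69
Buyer's account: duty 8872.62 + delivery 831.55 = 9704.17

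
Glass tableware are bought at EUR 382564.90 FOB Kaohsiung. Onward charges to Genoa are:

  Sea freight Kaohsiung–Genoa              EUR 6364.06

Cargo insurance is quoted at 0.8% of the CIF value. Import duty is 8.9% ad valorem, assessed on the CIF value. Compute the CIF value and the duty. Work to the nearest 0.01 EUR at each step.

CIF value: EUR 392065.48; import duty: EUR 34893.83

Let C be the CIF value. C = FOB price + freight + 0.8% × C
C − 0.8% × C = 382564.90 + 6364.06
0.992 × C = 388928.96
C = 388928.96 / 0.992 = 392065.48
Insurance premium = 0.8% × 392065.48 = 3136.52
Import duty = 392065.48 × 8.9% = 34893.83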